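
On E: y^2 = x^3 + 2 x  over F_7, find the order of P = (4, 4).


Compute successive multiples of P until we hit O:
  1P = (4, 4)
  2P = (0, 0)
  3P = (4, 3)
  4P = O

ord(P) = 4


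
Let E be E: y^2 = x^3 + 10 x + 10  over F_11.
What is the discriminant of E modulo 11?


4 a^3 + 27 b^2 = 4*10^3 + 27*10^2 = 4000 + 2700 = 6700
Delta = -16 * (6700) = -107200
Delta mod 11 = 6

Delta = 6 (mod 11)


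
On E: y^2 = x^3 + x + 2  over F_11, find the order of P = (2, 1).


Compute successive multiples of P until we hit O:
  1P = (2, 1)
  2P = (8, 4)
  3P = (4, 9)
  4P = (10, 0)
  5P = (4, 2)
  6P = (8, 7)
  7P = (2, 10)
  8P = O

ord(P) = 8


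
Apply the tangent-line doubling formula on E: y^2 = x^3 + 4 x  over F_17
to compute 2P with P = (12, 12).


Doubling: s = (3 x1^2 + a) / (2 y1)
s = (3*12^2 + 4) / (2*12) mod 17 = 4
x3 = s^2 - 2 x1 mod 17 = 4^2 - 2*12 = 9
y3 = s (x1 - x3) - y1 mod 17 = 4 * (12 - 9) - 12 = 0

2P = (9, 0)


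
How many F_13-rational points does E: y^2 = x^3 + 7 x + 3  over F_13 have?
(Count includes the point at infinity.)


For each x in F_13, count y with y^2 = x^3 + 7 x + 3 mod 13:
  x = 0: RHS = 3, y in [4, 9]  -> 2 point(s)
  x = 2: RHS = 12, y in [5, 8]  -> 2 point(s)
  x = 3: RHS = 12, y in [5, 8]  -> 2 point(s)
  x = 4: RHS = 4, y in [2, 11]  -> 2 point(s)
  x = 6: RHS = 1, y in [1, 12]  -> 2 point(s)
  x = 8: RHS = 12, y in [5, 8]  -> 2 point(s)
Affine points: 12. Add the point at infinity: total = 13.

#E(F_13) = 13


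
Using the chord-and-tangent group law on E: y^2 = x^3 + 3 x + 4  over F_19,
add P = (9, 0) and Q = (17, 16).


P != Q, so use the chord formula.
s = (y2 - y1) / (x2 - x1) = (16) / (8) mod 19 = 2
x3 = s^2 - x1 - x2 mod 19 = 2^2 - 9 - 17 = 16
y3 = s (x1 - x3) - y1 mod 19 = 2 * (9 - 16) - 0 = 5

P + Q = (16, 5)


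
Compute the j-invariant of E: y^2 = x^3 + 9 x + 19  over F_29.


Delta = -16(4 a^3 + 27 b^2) mod 29 = 15
-1728 * (4 a)^3 = -1728 * (4*9)^3 mod 29 = 27
j = 27 * 15^(-1) mod 29 = 25

j = 25 (mod 29)


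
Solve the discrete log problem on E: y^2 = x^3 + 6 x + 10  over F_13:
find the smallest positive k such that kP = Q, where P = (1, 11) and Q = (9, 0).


Enumerate multiples of P until we hit Q = (9, 0):
  1P = (1, 11)
  2P = (12, 4)
  3P = (9, 0)
Match found at i = 3.

k = 3


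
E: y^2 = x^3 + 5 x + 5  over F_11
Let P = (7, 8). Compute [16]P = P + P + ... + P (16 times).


k = 16 = 10000_2 (binary, LSB first: 00001)
Double-and-add from P = (7, 8):
  bit 0 = 0: acc unchanged = O
  bit 1 = 0: acc unchanged = O
  bit 2 = 0: acc unchanged = O
  bit 3 = 0: acc unchanged = O
  bit 4 = 1: acc = O + (2, 10) = (2, 10)

16P = (2, 10)


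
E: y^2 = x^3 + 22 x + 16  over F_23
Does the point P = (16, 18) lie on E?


Check whether y^2 = x^3 + 22 x + 16 (mod 23) for (x, y) = (16, 18).
LHS: y^2 = 18^2 mod 23 = 2
RHS: x^3 + 22 x + 16 = 16^3 + 22*16 + 16 mod 23 = 2
LHS = RHS

Yes, on the curve


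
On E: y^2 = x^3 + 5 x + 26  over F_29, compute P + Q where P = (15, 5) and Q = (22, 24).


P != Q, so use the chord formula.
s = (y2 - y1) / (x2 - x1) = (19) / (7) mod 29 = 11
x3 = s^2 - x1 - x2 mod 29 = 11^2 - 15 - 22 = 26
y3 = s (x1 - x3) - y1 mod 29 = 11 * (15 - 26) - 5 = 19

P + Q = (26, 19)


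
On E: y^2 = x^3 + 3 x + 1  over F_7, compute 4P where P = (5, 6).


k = 4 = 100_2 (binary, LSB first: 001)
Double-and-add from P = (5, 6):
  bit 0 = 0: acc unchanged = O
  bit 1 = 0: acc unchanged = O
  bit 2 = 1: acc = O + (6, 2) = (6, 2)

4P = (6, 2)


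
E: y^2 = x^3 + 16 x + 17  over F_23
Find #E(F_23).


For each x in F_23, count y with y^2 = x^3 + 16 x + 17 mod 23:
  x = 3: RHS = 0, y in [0]  -> 1 point(s)
  x = 7: RHS = 12, y in [9, 14]  -> 2 point(s)
  x = 8: RHS = 13, y in [6, 17]  -> 2 point(s)
  x = 9: RHS = 16, y in [4, 19]  -> 2 point(s)
  x = 10: RHS = 4, y in [2, 21]  -> 2 point(s)
  x = 11: RHS = 6, y in [11, 12]  -> 2 point(s)
  x = 14: RHS = 18, y in [8, 15]  -> 2 point(s)
  x = 17: RHS = 4, y in [2, 21]  -> 2 point(s)
  x = 19: RHS = 4, y in [2, 21]  -> 2 point(s)
  x = 21: RHS = 0, y in [0]  -> 1 point(s)
  x = 22: RHS = 0, y in [0]  -> 1 point(s)
Affine points: 19. Add the point at infinity: total = 20.

#E(F_23) = 20


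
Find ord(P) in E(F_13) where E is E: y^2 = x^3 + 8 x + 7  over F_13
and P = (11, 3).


Compute successive multiples of P until we hit O:
  1P = (11, 3)
  2P = (5, 4)
  3P = (1, 4)
  4P = (4, 8)
  5P = (7, 9)
  6P = (7, 4)
  7P = (4, 5)
  8P = (1, 9)
  ... (continuing to 11P)
  11P = O

ord(P) = 11


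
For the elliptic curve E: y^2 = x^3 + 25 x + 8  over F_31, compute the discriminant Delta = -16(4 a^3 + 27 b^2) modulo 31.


4 a^3 + 27 b^2 = 4*25^3 + 27*8^2 = 62500 + 1728 = 64228
Delta = -16 * (64228) = -1027648
Delta mod 31 = 2

Delta = 2 (mod 31)


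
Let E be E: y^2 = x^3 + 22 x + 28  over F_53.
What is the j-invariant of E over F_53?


Delta = -16(4 a^3 + 27 b^2) mod 53 = 37
-1728 * (4 a)^3 = -1728 * (4*22)^3 mod 53 = 11
j = 11 * 37^(-1) mod 53 = 49

j = 49 (mod 53)


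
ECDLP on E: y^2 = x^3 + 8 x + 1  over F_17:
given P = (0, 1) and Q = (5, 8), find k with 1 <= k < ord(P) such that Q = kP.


Enumerate multiples of P until we hit Q = (5, 8):
  1P = (0, 1)
  2P = (16, 3)
  3P = (5, 9)
  4P = (3, 1)
  5P = (14, 16)
  6P = (11, 3)
  7P = (8, 13)
  8P = (7, 14)
  9P = (2, 5)
  10P = (2, 12)
  11P = (7, 3)
  12P = (8, 4)
  13P = (11, 14)
  14P = (14, 1)
  15P = (3, 16)
  16P = (5, 8)
Match found at i = 16.

k = 16


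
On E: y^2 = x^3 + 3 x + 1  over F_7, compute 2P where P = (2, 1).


Doubling: s = (3 x1^2 + a) / (2 y1)
s = (3*2^2 + 3) / (2*1) mod 7 = 4
x3 = s^2 - 2 x1 mod 7 = 4^2 - 2*2 = 5
y3 = s (x1 - x3) - y1 mod 7 = 4 * (2 - 5) - 1 = 1

2P = (5, 1)


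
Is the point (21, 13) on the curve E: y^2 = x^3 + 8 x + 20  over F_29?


Check whether y^2 = x^3 + 8 x + 20 (mod 29) for (x, y) = (21, 13).
LHS: y^2 = 13^2 mod 29 = 24
RHS: x^3 + 8 x + 20 = 21^3 + 8*21 + 20 mod 29 = 24
LHS = RHS

Yes, on the curve


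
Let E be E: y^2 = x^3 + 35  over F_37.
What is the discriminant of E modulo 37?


4 a^3 + 27 b^2 = 4*0^3 + 27*35^2 = 0 + 33075 = 33075
Delta = -16 * (33075) = -529200
Delta mod 37 = 11

Delta = 11 (mod 37)


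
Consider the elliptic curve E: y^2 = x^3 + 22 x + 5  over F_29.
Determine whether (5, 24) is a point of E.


Check whether y^2 = x^3 + 22 x + 5 (mod 29) for (x, y) = (5, 24).
LHS: y^2 = 24^2 mod 29 = 25
RHS: x^3 + 22 x + 5 = 5^3 + 22*5 + 5 mod 29 = 8
LHS != RHS

No, not on the curve


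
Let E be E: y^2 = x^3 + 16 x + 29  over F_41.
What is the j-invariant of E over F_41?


Delta = -16(4 a^3 + 27 b^2) mod 41 = 40
-1728 * (4 a)^3 = -1728 * (4*16)^3 mod 41 = 19
j = 19 * 40^(-1) mod 41 = 22

j = 22 (mod 41)


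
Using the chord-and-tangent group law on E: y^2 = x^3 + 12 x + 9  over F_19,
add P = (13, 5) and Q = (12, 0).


P != Q, so use the chord formula.
s = (y2 - y1) / (x2 - x1) = (14) / (18) mod 19 = 5
x3 = s^2 - x1 - x2 mod 19 = 5^2 - 13 - 12 = 0
y3 = s (x1 - x3) - y1 mod 19 = 5 * (13 - 0) - 5 = 3

P + Q = (0, 3)


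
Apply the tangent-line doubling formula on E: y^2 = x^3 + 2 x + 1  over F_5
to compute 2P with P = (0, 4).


Doubling: s = (3 x1^2 + a) / (2 y1)
s = (3*0^2 + 2) / (2*4) mod 5 = 4
x3 = s^2 - 2 x1 mod 5 = 4^2 - 2*0 = 1
y3 = s (x1 - x3) - y1 mod 5 = 4 * (0 - 1) - 4 = 2

2P = (1, 2)


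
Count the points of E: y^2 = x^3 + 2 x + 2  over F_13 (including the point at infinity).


For each x in F_13, count y with y^2 = x^3 + 2 x + 2 mod 13:
  x = 2: RHS = 1, y in [1, 12]  -> 2 point(s)
  x = 3: RHS = 9, y in [3, 10]  -> 2 point(s)
  x = 4: RHS = 9, y in [3, 10]  -> 2 point(s)
  x = 6: RHS = 9, y in [3, 10]  -> 2 point(s)
  x = 8: RHS = 10, y in [6, 7]  -> 2 point(s)
  x = 11: RHS = 3, y in [4, 9]  -> 2 point(s)
  x = 12: RHS = 12, y in [5, 8]  -> 2 point(s)
Affine points: 14. Add the point at infinity: total = 15.

#E(F_13) = 15


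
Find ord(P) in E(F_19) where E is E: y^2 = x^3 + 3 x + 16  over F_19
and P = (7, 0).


Compute successive multiples of P until we hit O:
  1P = (7, 0)
  2P = O

ord(P) = 2


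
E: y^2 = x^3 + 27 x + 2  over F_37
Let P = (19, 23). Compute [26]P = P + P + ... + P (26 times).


k = 26 = 11010_2 (binary, LSB first: 01011)
Double-and-add from P = (19, 23):
  bit 0 = 0: acc unchanged = O
  bit 1 = 1: acc = O + (36, 14) = (36, 14)
  bit 2 = 0: acc unchanged = (36, 14)
  bit 3 = 1: acc = (36, 14) + (30, 32) = (17, 3)
  bit 4 = 1: acc = (17, 3) + (3, 31) = (21, 5)

26P = (21, 5)


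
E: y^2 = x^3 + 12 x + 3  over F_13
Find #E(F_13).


For each x in F_13, count y with y^2 = x^3 + 12 x + 3 mod 13:
  x = 0: RHS = 3, y in [4, 9]  -> 2 point(s)
  x = 1: RHS = 3, y in [4, 9]  -> 2 point(s)
  x = 2: RHS = 9, y in [3, 10]  -> 2 point(s)
  x = 3: RHS = 1, y in [1, 12]  -> 2 point(s)
  x = 7: RHS = 1, y in [1, 12]  -> 2 point(s)
  x = 8: RHS = 0, y in [0]  -> 1 point(s)
  x = 11: RHS = 10, y in [6, 7]  -> 2 point(s)
  x = 12: RHS = 3, y in [4, 9]  -> 2 point(s)
Affine points: 15. Add the point at infinity: total = 16.

#E(F_13) = 16


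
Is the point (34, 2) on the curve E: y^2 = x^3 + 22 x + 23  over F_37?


Check whether y^2 = x^3 + 22 x + 23 (mod 37) for (x, y) = (34, 2).
LHS: y^2 = 2^2 mod 37 = 4
RHS: x^3 + 22 x + 23 = 34^3 + 22*34 + 23 mod 37 = 4
LHS = RHS

Yes, on the curve


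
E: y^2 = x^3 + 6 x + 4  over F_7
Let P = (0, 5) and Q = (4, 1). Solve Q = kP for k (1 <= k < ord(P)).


Enumerate multiples of P until we hit Q = (4, 1):
  1P = (0, 5)
  2P = (4, 1)
Match found at i = 2.

k = 2


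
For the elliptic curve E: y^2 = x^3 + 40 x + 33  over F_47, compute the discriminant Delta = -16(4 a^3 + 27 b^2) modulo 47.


4 a^3 + 27 b^2 = 4*40^3 + 27*33^2 = 256000 + 29403 = 285403
Delta = -16 * (285403) = -4566448
Delta mod 47 = 25

Delta = 25 (mod 47)


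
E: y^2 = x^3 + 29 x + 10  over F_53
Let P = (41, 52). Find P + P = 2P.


Doubling: s = (3 x1^2 + a) / (2 y1)
s = (3*41^2 + 29) / (2*52) mod 53 = 8
x3 = s^2 - 2 x1 mod 53 = 8^2 - 2*41 = 35
y3 = s (x1 - x3) - y1 mod 53 = 8 * (41 - 35) - 52 = 49

2P = (35, 49)


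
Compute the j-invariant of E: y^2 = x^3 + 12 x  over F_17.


Delta = -16(4 a^3 + 27 b^2) mod 17 = 10
-1728 * (4 a)^3 = -1728 * (4*12)^3 mod 17 = 8
j = 8 * 10^(-1) mod 17 = 11

j = 11 (mod 17)


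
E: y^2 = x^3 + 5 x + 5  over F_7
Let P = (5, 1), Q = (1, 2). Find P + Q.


P != Q, so use the chord formula.
s = (y2 - y1) / (x2 - x1) = (1) / (3) mod 7 = 5
x3 = s^2 - x1 - x2 mod 7 = 5^2 - 5 - 1 = 5
y3 = s (x1 - x3) - y1 mod 7 = 5 * (5 - 5) - 1 = 6

P + Q = (5, 6)


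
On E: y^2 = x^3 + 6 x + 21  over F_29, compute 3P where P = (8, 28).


k = 3 = 11_2 (binary, LSB first: 11)
Double-and-add from P = (8, 28):
  bit 0 = 1: acc = O + (8, 28) = (8, 28)
  bit 1 = 1: acc = (8, 28) + (12, 20) = (13, 11)

3P = (13, 11)


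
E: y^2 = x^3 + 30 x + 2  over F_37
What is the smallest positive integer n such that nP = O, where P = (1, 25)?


Compute successive multiples of P until we hit O:
  1P = (1, 25)
  2P = (34, 25)
  3P = (2, 12)
  4P = (18, 11)
  5P = (27, 16)
  6P = (6, 18)
  7P = (29, 29)
  8P = (4, 1)
  ... (continuing to 34P)
  34P = O

ord(P) = 34


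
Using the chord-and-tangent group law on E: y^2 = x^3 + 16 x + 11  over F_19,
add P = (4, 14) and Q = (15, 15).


P != Q, so use the chord formula.
s = (y2 - y1) / (x2 - x1) = (1) / (11) mod 19 = 7
x3 = s^2 - x1 - x2 mod 19 = 7^2 - 4 - 15 = 11
y3 = s (x1 - x3) - y1 mod 19 = 7 * (4 - 11) - 14 = 13

P + Q = (11, 13)


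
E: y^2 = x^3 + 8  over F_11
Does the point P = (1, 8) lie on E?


Check whether y^2 = x^3 + 0 x + 8 (mod 11) for (x, y) = (1, 8).
LHS: y^2 = 8^2 mod 11 = 9
RHS: x^3 + 0 x + 8 = 1^3 + 0*1 + 8 mod 11 = 9
LHS = RHS

Yes, on the curve


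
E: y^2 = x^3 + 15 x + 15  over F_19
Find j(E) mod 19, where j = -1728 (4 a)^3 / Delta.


Delta = -16(4 a^3 + 27 b^2) mod 19 = 15
-1728 * (4 a)^3 = -1728 * (4*15)^3 mod 19 = 8
j = 8 * 15^(-1) mod 19 = 17

j = 17 (mod 19)


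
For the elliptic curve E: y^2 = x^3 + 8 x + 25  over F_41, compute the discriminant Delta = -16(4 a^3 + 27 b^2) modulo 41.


4 a^3 + 27 b^2 = 4*8^3 + 27*25^2 = 2048 + 16875 = 18923
Delta = -16 * (18923) = -302768
Delta mod 41 = 17

Delta = 17 (mod 41)


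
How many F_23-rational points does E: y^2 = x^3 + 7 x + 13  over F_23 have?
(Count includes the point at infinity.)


For each x in F_23, count y with y^2 = x^3 + 7 x + 13 mod 23:
  x = 0: RHS = 13, y in [6, 17]  -> 2 point(s)
  x = 2: RHS = 12, y in [9, 14]  -> 2 point(s)
  x = 4: RHS = 13, y in [6, 17]  -> 2 point(s)
  x = 5: RHS = 12, y in [9, 14]  -> 2 point(s)
  x = 6: RHS = 18, y in [8, 15]  -> 2 point(s)
  x = 8: RHS = 6, y in [11, 12]  -> 2 point(s)
  x = 9: RHS = 0, y in [0]  -> 1 point(s)
  x = 10: RHS = 2, y in [5, 18]  -> 2 point(s)
  x = 11: RHS = 18, y in [8, 15]  -> 2 point(s)
  x = 12: RHS = 8, y in [10, 13]  -> 2 point(s)
  x = 13: RHS = 1, y in [1, 22]  -> 2 point(s)
  x = 14: RHS = 3, y in [7, 16]  -> 2 point(s)
  x = 16: RHS = 12, y in [9, 14]  -> 2 point(s)
  x = 17: RHS = 8, y in [10, 13]  -> 2 point(s)
  x = 19: RHS = 13, y in [6, 17]  -> 2 point(s)
Affine points: 29. Add the point at infinity: total = 30.

#E(F_23) = 30


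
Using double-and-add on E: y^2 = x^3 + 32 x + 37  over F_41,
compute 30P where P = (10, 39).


k = 30 = 11110_2 (binary, LSB first: 01111)
Double-and-add from P = (10, 39):
  bit 0 = 0: acc unchanged = O
  bit 1 = 1: acc = O + (22, 14) = (22, 14)
  bit 2 = 1: acc = (22, 14) + (18, 34) = (26, 6)
  bit 3 = 1: acc = (26, 6) + (38, 18) = (19, 1)
  bit 4 = 1: acc = (19, 1) + (37, 3) = (25, 12)

30P = (25, 12)


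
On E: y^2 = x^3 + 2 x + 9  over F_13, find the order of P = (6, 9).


Compute successive multiples of P until we hit O:
  1P = (6, 9)
  2P = (4, 9)
  3P = (3, 4)
  4P = (1, 8)
  5P = (5, 12)
  6P = (11, 6)
  7P = (0, 3)
  8P = (8, 2)
  ... (continuing to 17P)
  17P = O

ord(P) = 17


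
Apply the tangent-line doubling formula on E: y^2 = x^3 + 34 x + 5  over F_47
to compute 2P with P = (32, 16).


Doubling: s = (3 x1^2 + a) / (2 y1)
s = (3*32^2 + 34) / (2*16) mod 47 = 6
x3 = s^2 - 2 x1 mod 47 = 6^2 - 2*32 = 19
y3 = s (x1 - x3) - y1 mod 47 = 6 * (32 - 19) - 16 = 15

2P = (19, 15)


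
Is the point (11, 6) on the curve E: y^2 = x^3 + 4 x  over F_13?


Check whether y^2 = x^3 + 4 x + 0 (mod 13) for (x, y) = (11, 6).
LHS: y^2 = 6^2 mod 13 = 10
RHS: x^3 + 4 x + 0 = 11^3 + 4*11 + 0 mod 13 = 10
LHS = RHS

Yes, on the curve


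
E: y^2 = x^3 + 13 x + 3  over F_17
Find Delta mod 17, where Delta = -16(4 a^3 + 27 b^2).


4 a^3 + 27 b^2 = 4*13^3 + 27*3^2 = 8788 + 243 = 9031
Delta = -16 * (9031) = -144496
Delta mod 17 = 4

Delta = 4 (mod 17)


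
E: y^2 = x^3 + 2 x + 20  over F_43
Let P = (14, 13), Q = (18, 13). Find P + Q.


P != Q, so use the chord formula.
s = (y2 - y1) / (x2 - x1) = (0) / (4) mod 43 = 0
x3 = s^2 - x1 - x2 mod 43 = 0^2 - 14 - 18 = 11
y3 = s (x1 - x3) - y1 mod 43 = 0 * (14 - 11) - 13 = 30

P + Q = (11, 30)


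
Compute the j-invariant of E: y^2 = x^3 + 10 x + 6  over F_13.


Delta = -16(4 a^3 + 27 b^2) mod 13 = 8
-1728 * (4 a)^3 = -1728 * (4*10)^3 mod 13 = 1
j = 1 * 8^(-1) mod 13 = 5

j = 5 (mod 13)


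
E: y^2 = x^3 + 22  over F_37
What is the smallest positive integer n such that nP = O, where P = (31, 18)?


Compute successive multiples of P until we hit O:
  1P = (31, 18)
  2P = (21, 12)
  3P = (12, 23)
  4P = (20, 20)
  5P = (16, 23)
  6P = (23, 4)
  7P = (30, 30)
  8P = (9, 14)
  ... (continuing to 49P)
  49P = O

ord(P) = 49


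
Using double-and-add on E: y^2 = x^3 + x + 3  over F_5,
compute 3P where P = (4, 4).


k = 3 = 11_2 (binary, LSB first: 11)
Double-and-add from P = (4, 4):
  bit 0 = 1: acc = O + (4, 4) = (4, 4)
  bit 1 = 1: acc = (4, 4) + (1, 0) = (4, 1)

3P = (4, 1)


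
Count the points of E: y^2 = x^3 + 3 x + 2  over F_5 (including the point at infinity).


For each x in F_5, count y with y^2 = x^3 + 3 x + 2 mod 5:
  x = 1: RHS = 1, y in [1, 4]  -> 2 point(s)
  x = 2: RHS = 1, y in [1, 4]  -> 2 point(s)
Affine points: 4. Add the point at infinity: total = 5.

#E(F_5) = 5


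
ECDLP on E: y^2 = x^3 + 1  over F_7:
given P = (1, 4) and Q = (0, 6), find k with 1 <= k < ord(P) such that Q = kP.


Enumerate multiples of P until we hit Q = (0, 6):
  1P = (1, 4)
  2P = (0, 6)
Match found at i = 2.

k = 2


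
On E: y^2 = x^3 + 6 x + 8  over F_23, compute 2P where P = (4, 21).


Doubling: s = (3 x1^2 + a) / (2 y1)
s = (3*4^2 + 6) / (2*21) mod 23 = 21
x3 = s^2 - 2 x1 mod 23 = 21^2 - 2*4 = 19
y3 = s (x1 - x3) - y1 mod 23 = 21 * (4 - 19) - 21 = 9

2P = (19, 9)


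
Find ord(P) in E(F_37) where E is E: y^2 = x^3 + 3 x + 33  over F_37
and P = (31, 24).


Compute successive multiples of P until we hit O:
  1P = (31, 24)
  2P = (12, 13)
  3P = (34, 21)
  4P = (10, 29)
  5P = (0, 25)
  6P = (5, 5)
  7P = (26, 1)
  8P = (13, 7)
  ... (continuing to 21P)
  21P = O

ord(P) = 21


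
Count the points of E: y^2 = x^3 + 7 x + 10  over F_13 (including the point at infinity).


For each x in F_13, count y with y^2 = x^3 + 7 x + 10 mod 13:
  x = 0: RHS = 10, y in [6, 7]  -> 2 point(s)
  x = 5: RHS = 1, y in [1, 12]  -> 2 point(s)
  x = 7: RHS = 12, y in [5, 8]  -> 2 point(s)
  x = 9: RHS = 9, y in [3, 10]  -> 2 point(s)
  x = 10: RHS = 1, y in [1, 12]  -> 2 point(s)
  x = 11: RHS = 1, y in [1, 12]  -> 2 point(s)
Affine points: 12. Add the point at infinity: total = 13.

#E(F_13) = 13


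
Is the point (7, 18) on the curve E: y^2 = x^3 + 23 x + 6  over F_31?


Check whether y^2 = x^3 + 23 x + 6 (mod 31) for (x, y) = (7, 18).
LHS: y^2 = 18^2 mod 31 = 14
RHS: x^3 + 23 x + 6 = 7^3 + 23*7 + 6 mod 31 = 14
LHS = RHS

Yes, on the curve


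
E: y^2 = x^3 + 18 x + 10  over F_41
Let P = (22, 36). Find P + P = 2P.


Doubling: s = (3 x1^2 + a) / (2 y1)
s = (3*22^2 + 18) / (2*36) mod 41 = 17
x3 = s^2 - 2 x1 mod 41 = 17^2 - 2*22 = 40
y3 = s (x1 - x3) - y1 mod 41 = 17 * (22 - 40) - 36 = 27

2P = (40, 27)


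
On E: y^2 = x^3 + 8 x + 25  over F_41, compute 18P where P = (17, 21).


k = 18 = 10010_2 (binary, LSB first: 01001)
Double-and-add from P = (17, 21):
  bit 0 = 0: acc unchanged = O
  bit 1 = 1: acc = O + (39, 40) = (39, 40)
  bit 2 = 0: acc unchanged = (39, 40)
  bit 3 = 0: acc unchanged = (39, 40)
  bit 4 = 1: acc = (39, 40) + (12, 2) = (30, 0)

18P = (30, 0)


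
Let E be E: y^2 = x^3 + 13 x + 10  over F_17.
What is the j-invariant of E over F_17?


Delta = -16(4 a^3 + 27 b^2) mod 17 = 13
-1728 * (4 a)^3 = -1728 * (4*13)^3 mod 17 = 6
j = 6 * 13^(-1) mod 17 = 7

j = 7 (mod 17)


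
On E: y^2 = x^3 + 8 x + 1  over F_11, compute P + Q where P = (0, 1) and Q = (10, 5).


P != Q, so use the chord formula.
s = (y2 - y1) / (x2 - x1) = (4) / (10) mod 11 = 7
x3 = s^2 - x1 - x2 mod 11 = 7^2 - 0 - 10 = 6
y3 = s (x1 - x3) - y1 mod 11 = 7 * (0 - 6) - 1 = 1

P + Q = (6, 1)


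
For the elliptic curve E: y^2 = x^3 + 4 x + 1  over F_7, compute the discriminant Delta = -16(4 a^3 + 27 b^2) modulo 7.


4 a^3 + 27 b^2 = 4*4^3 + 27*1^2 = 256 + 27 = 283
Delta = -16 * (283) = -4528
Delta mod 7 = 1

Delta = 1 (mod 7)


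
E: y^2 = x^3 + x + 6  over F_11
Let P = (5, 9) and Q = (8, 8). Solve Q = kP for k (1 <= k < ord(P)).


Enumerate multiples of P until we hit Q = (8, 8):
  1P = (5, 9)
  2P = (10, 9)
  3P = (7, 2)
  4P = (3, 6)
  5P = (8, 3)
  6P = (2, 7)
  7P = (2, 4)
  8P = (8, 8)
Match found at i = 8.

k = 8


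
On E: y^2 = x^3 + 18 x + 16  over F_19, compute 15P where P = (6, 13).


k = 15 = 1111_2 (binary, LSB first: 1111)
Double-and-add from P = (6, 13):
  bit 0 = 1: acc = O + (6, 13) = (6, 13)
  bit 1 = 1: acc = (6, 13) + (8, 8) = (16, 12)
  bit 2 = 1: acc = (16, 12) + (1, 15) = (18, 15)
  bit 3 = 1: acc = (18, 15) + (4, 0) = (6, 6)

15P = (6, 6)


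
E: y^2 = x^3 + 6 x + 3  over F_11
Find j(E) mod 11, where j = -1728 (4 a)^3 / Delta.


Delta = -16(4 a^3 + 27 b^2) mod 11 = 9
-1728 * (4 a)^3 = -1728 * (4*6)^3 mod 11 = 3
j = 3 * 9^(-1) mod 11 = 4

j = 4 (mod 11)


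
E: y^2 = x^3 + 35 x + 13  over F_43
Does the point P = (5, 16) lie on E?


Check whether y^2 = x^3 + 35 x + 13 (mod 43) for (x, y) = (5, 16).
LHS: y^2 = 16^2 mod 43 = 41
RHS: x^3 + 35 x + 13 = 5^3 + 35*5 + 13 mod 43 = 12
LHS != RHS

No, not on the curve


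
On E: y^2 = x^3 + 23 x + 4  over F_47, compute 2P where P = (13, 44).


Doubling: s = (3 x1^2 + a) / (2 y1)
s = (3*13^2 + 23) / (2*44) mod 47 = 37
x3 = s^2 - 2 x1 mod 47 = 37^2 - 2*13 = 27
y3 = s (x1 - x3) - y1 mod 47 = 37 * (13 - 27) - 44 = 2

2P = (27, 2)


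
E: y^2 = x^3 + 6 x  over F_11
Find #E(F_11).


For each x in F_11, count y with y^2 = x^3 + 6 x + 0 mod 11:
  x = 0: RHS = 0, y in [0]  -> 1 point(s)
  x = 2: RHS = 9, y in [3, 8]  -> 2 point(s)
  x = 3: RHS = 1, y in [1, 10]  -> 2 point(s)
  x = 4: RHS = 0, y in [0]  -> 1 point(s)
  x = 5: RHS = 1, y in [1, 10]  -> 2 point(s)
  x = 7: RHS = 0, y in [0]  -> 1 point(s)
  x = 10: RHS = 4, y in [2, 9]  -> 2 point(s)
Affine points: 11. Add the point at infinity: total = 12.

#E(F_11) = 12


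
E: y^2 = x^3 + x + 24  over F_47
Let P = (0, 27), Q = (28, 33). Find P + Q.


P != Q, so use the chord formula.
s = (y2 - y1) / (x2 - x1) = (6) / (28) mod 47 = 17
x3 = s^2 - x1 - x2 mod 47 = 17^2 - 0 - 28 = 26
y3 = s (x1 - x3) - y1 mod 47 = 17 * (0 - 26) - 27 = 1

P + Q = (26, 1)


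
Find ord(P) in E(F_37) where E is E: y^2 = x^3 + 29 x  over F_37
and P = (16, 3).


Compute successive multiples of P until we hit O:
  1P = (16, 3)
  2P = (12, 35)
  3P = (36, 9)
  4P = (1, 20)
  5P = (30, 3)
  6P = (28, 34)
  7P = (21, 18)
  8P = (9, 18)
  ... (continuing to 25P)
  25P = O

ord(P) = 25


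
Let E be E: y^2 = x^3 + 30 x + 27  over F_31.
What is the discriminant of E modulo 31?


4 a^3 + 27 b^2 = 4*30^3 + 27*27^2 = 108000 + 19683 = 127683
Delta = -16 * (127683) = -2042928
Delta mod 31 = 3

Delta = 3 (mod 31)


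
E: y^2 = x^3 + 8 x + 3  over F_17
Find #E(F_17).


For each x in F_17, count y with y^2 = x^3 + 8 x + 3 mod 17:
  x = 5: RHS = 15, y in [7, 10]  -> 2 point(s)
  x = 8: RHS = 1, y in [1, 16]  -> 2 point(s)
  x = 12: RHS = 8, y in [5, 12]  -> 2 point(s)
  x = 13: RHS = 9, y in [3, 14]  -> 2 point(s)
  x = 15: RHS = 13, y in [8, 9]  -> 2 point(s)
Affine points: 10. Add the point at infinity: total = 11.

#E(F_17) = 11


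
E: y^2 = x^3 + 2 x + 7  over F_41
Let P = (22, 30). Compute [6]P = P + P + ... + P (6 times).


k = 6 = 110_2 (binary, LSB first: 011)
Double-and-add from P = (22, 30):
  bit 0 = 0: acc unchanged = O
  bit 1 = 1: acc = O + (39, 35) = (39, 35)
  bit 2 = 1: acc = (39, 35) + (27, 33) = (24, 29)

6P = (24, 29)


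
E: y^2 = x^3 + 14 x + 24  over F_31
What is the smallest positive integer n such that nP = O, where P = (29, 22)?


Compute successive multiples of P until we hit O:
  1P = (29, 22)
  2P = (8, 20)
  3P = (30, 3)
  4P = (23, 19)
  5P = (18, 30)
  6P = (4, 19)
  7P = (6, 13)
  8P = (21, 0)
  ... (continuing to 16P)
  16P = O

ord(P) = 16


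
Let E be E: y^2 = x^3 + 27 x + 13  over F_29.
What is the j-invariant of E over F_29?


Delta = -16(4 a^3 + 27 b^2) mod 29 = 4
-1728 * (4 a)^3 = -1728 * (4*27)^3 mod 29 = 4
j = 4 * 4^(-1) mod 29 = 1

j = 1 (mod 29)


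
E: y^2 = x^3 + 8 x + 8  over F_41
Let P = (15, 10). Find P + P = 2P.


Doubling: s = (3 x1^2 + a) / (2 y1)
s = (3*15^2 + 8) / (2*10) mod 41 = 28
x3 = s^2 - 2 x1 mod 41 = 28^2 - 2*15 = 16
y3 = s (x1 - x3) - y1 mod 41 = 28 * (15 - 16) - 10 = 3

2P = (16, 3)


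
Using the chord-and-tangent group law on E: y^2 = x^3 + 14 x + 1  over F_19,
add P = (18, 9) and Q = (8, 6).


P != Q, so use the chord formula.
s = (y2 - y1) / (x2 - x1) = (16) / (9) mod 19 = 6
x3 = s^2 - x1 - x2 mod 19 = 6^2 - 18 - 8 = 10
y3 = s (x1 - x3) - y1 mod 19 = 6 * (18 - 10) - 9 = 1

P + Q = (10, 1)


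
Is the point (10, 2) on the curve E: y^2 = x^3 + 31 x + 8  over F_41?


Check whether y^2 = x^3 + 31 x + 8 (mod 41) for (x, y) = (10, 2).
LHS: y^2 = 2^2 mod 41 = 4
RHS: x^3 + 31 x + 8 = 10^3 + 31*10 + 8 mod 41 = 6
LHS != RHS

No, not on the curve


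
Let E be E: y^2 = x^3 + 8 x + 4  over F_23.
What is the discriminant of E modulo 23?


4 a^3 + 27 b^2 = 4*8^3 + 27*4^2 = 2048 + 432 = 2480
Delta = -16 * (2480) = -39680
Delta mod 23 = 18

Delta = 18 (mod 23)


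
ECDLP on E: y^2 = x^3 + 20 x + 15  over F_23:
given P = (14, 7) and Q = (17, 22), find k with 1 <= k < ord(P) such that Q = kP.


Enumerate multiples of P until we hit Q = (17, 22):
  1P = (14, 7)
  2P = (11, 5)
  3P = (1, 17)
  4P = (9, 21)
  5P = (6, 12)
  6P = (21, 6)
  7P = (19, 20)
  8P = (17, 22)
Match found at i = 8.

k = 8


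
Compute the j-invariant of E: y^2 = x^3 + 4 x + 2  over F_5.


Delta = -16(4 a^3 + 27 b^2) mod 5 = 1
-1728 * (4 a)^3 = -1728 * (4*4)^3 mod 5 = 2
j = 2 * 1^(-1) mod 5 = 2

j = 2 (mod 5)


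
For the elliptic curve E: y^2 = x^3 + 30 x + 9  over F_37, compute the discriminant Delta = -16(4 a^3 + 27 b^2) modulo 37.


4 a^3 + 27 b^2 = 4*30^3 + 27*9^2 = 108000 + 2187 = 110187
Delta = -16 * (110187) = -1762992
Delta mod 37 = 21

Delta = 21 (mod 37)


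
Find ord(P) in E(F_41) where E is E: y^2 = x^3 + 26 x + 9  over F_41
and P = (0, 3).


Compute successive multiples of P until we hit O:
  1P = (0, 3)
  2P = (37, 28)
  3P = (20, 40)
  4P = (3, 14)
  5P = (15, 24)
  6P = (5, 31)
  7P = (28, 37)
  8P = (31, 15)
  ... (continuing to 25P)
  25P = O

ord(P) = 25


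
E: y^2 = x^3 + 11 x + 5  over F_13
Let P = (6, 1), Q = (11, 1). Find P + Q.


P != Q, so use the chord formula.
s = (y2 - y1) / (x2 - x1) = (0) / (5) mod 13 = 0
x3 = s^2 - x1 - x2 mod 13 = 0^2 - 6 - 11 = 9
y3 = s (x1 - x3) - y1 mod 13 = 0 * (6 - 9) - 1 = 12

P + Q = (9, 12)


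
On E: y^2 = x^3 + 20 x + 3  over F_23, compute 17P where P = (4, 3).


k = 17 = 10001_2 (binary, LSB first: 10001)
Double-and-add from P = (4, 3):
  bit 0 = 1: acc = O + (4, 3) = (4, 3)
  bit 1 = 0: acc unchanged = (4, 3)
  bit 2 = 0: acc unchanged = (4, 3)
  bit 3 = 0: acc unchanged = (4, 3)
  bit 4 = 1: acc = (4, 3) + (21, 22) = (1, 22)

17P = (1, 22)


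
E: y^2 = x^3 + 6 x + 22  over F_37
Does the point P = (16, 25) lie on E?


Check whether y^2 = x^3 + 6 x + 22 (mod 37) for (x, y) = (16, 25).
LHS: y^2 = 25^2 mod 37 = 33
RHS: x^3 + 6 x + 22 = 16^3 + 6*16 + 22 mod 37 = 33
LHS = RHS

Yes, on the curve


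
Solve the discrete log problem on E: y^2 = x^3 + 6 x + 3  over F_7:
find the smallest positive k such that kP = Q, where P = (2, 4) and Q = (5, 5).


Enumerate multiples of P until we hit Q = (5, 5):
  1P = (2, 4)
  2P = (5, 5)
Match found at i = 2.

k = 2


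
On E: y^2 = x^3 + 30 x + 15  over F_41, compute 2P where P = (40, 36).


Doubling: s = (3 x1^2 + a) / (2 y1)
s = (3*40^2 + 30) / (2*36) mod 41 = 9
x3 = s^2 - 2 x1 mod 41 = 9^2 - 2*40 = 1
y3 = s (x1 - x3) - y1 mod 41 = 9 * (40 - 1) - 36 = 28

2P = (1, 28)


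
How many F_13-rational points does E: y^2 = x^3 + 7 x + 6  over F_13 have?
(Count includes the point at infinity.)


For each x in F_13, count y with y^2 = x^3 + 7 x + 6 mod 13:
  x = 1: RHS = 1, y in [1, 12]  -> 2 point(s)
  x = 5: RHS = 10, y in [6, 7]  -> 2 point(s)
  x = 6: RHS = 4, y in [2, 11]  -> 2 point(s)
  x = 10: RHS = 10, y in [6, 7]  -> 2 point(s)
  x = 11: RHS = 10, y in [6, 7]  -> 2 point(s)
Affine points: 10. Add the point at infinity: total = 11.

#E(F_13) = 11


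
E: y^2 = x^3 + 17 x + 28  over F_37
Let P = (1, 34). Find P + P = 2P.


Doubling: s = (3 x1^2 + a) / (2 y1)
s = (3*1^2 + 17) / (2*34) mod 37 = 9
x3 = s^2 - 2 x1 mod 37 = 9^2 - 2*1 = 5
y3 = s (x1 - x3) - y1 mod 37 = 9 * (1 - 5) - 34 = 4

2P = (5, 4)


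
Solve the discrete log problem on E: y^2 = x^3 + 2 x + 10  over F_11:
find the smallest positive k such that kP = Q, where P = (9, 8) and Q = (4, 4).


Enumerate multiples of P until we hit Q = (4, 4):
  1P = (9, 8)
  2P = (7, 2)
  3P = (4, 7)
  4P = (2, 0)
  5P = (4, 4)
Match found at i = 5.

k = 5


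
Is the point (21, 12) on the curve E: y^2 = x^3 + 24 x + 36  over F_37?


Check whether y^2 = x^3 + 24 x + 36 (mod 37) for (x, y) = (21, 12).
LHS: y^2 = 12^2 mod 37 = 33
RHS: x^3 + 24 x + 36 = 21^3 + 24*21 + 36 mod 37 = 33
LHS = RHS

Yes, on the curve


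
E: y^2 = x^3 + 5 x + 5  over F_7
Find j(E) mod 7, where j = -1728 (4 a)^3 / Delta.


Delta = -16(4 a^3 + 27 b^2) mod 7 = 2
-1728 * (4 a)^3 = -1728 * (4*5)^3 mod 7 = 6
j = 6 * 2^(-1) mod 7 = 3

j = 3 (mod 7)


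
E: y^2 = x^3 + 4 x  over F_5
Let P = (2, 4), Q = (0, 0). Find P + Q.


P != Q, so use the chord formula.
s = (y2 - y1) / (x2 - x1) = (1) / (3) mod 5 = 2
x3 = s^2 - x1 - x2 mod 5 = 2^2 - 2 - 0 = 2
y3 = s (x1 - x3) - y1 mod 5 = 2 * (2 - 2) - 4 = 1

P + Q = (2, 1)


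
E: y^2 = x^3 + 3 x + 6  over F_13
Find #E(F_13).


For each x in F_13, count y with y^2 = x^3 + 3 x + 6 mod 13:
  x = 1: RHS = 10, y in [6, 7]  -> 2 point(s)
  x = 3: RHS = 3, y in [4, 9]  -> 2 point(s)
  x = 4: RHS = 4, y in [2, 11]  -> 2 point(s)
  x = 5: RHS = 3, y in [4, 9]  -> 2 point(s)
  x = 8: RHS = 9, y in [3, 10]  -> 2 point(s)
  x = 10: RHS = 9, y in [3, 10]  -> 2 point(s)
Affine points: 12. Add the point at infinity: total = 13.

#E(F_13) = 13


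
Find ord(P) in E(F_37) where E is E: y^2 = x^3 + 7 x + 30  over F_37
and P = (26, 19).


Compute successive multiples of P until we hit O:
  1P = (26, 19)
  2P = (22, 18)
  3P = (33, 7)
  4P = (27, 25)
  5P = (20, 17)
  6P = (24, 31)
  7P = (23, 0)
  8P = (24, 6)
  ... (continuing to 14P)
  14P = O

ord(P) = 14


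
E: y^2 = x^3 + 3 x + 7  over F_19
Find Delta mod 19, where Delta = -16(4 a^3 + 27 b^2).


4 a^3 + 27 b^2 = 4*3^3 + 27*7^2 = 108 + 1323 = 1431
Delta = -16 * (1431) = -22896
Delta mod 19 = 18

Delta = 18 (mod 19)


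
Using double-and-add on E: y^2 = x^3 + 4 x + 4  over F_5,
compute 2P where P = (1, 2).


k = 2 = 10_2 (binary, LSB first: 01)
Double-and-add from P = (1, 2):
  bit 0 = 0: acc unchanged = O
  bit 1 = 1: acc = O + (2, 0) = (2, 0)

2P = (2, 0)


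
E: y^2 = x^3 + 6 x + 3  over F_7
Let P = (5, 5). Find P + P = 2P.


Doubling: s = (3 x1^2 + a) / (2 y1)
s = (3*5^2 + 6) / (2*5) mod 7 = 6
x3 = s^2 - 2 x1 mod 7 = 6^2 - 2*5 = 5
y3 = s (x1 - x3) - y1 mod 7 = 6 * (5 - 5) - 5 = 2

2P = (5, 2)


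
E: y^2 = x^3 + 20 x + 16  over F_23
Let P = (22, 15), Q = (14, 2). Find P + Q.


P != Q, so use the chord formula.
s = (y2 - y1) / (x2 - x1) = (10) / (15) mod 23 = 16
x3 = s^2 - x1 - x2 mod 23 = 16^2 - 22 - 14 = 13
y3 = s (x1 - x3) - y1 mod 23 = 16 * (22 - 13) - 15 = 14

P + Q = (13, 14)


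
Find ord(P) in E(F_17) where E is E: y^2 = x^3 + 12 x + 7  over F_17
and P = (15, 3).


Compute successive multiples of P until we hit O:
  1P = (15, 3)
  2P = (3, 11)
  3P = (7, 3)
  4P = (12, 14)
  5P = (11, 5)
  6P = (4, 0)
  7P = (11, 12)
  8P = (12, 3)
  ... (continuing to 12P)
  12P = O

ord(P) = 12


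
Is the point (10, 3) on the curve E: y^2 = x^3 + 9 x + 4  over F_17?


Check whether y^2 = x^3 + 9 x + 4 (mod 17) for (x, y) = (10, 3).
LHS: y^2 = 3^2 mod 17 = 9
RHS: x^3 + 9 x + 4 = 10^3 + 9*10 + 4 mod 17 = 6
LHS != RHS

No, not on the curve


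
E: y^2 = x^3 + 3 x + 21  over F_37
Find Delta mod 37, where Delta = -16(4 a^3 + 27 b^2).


4 a^3 + 27 b^2 = 4*3^3 + 27*21^2 = 108 + 11907 = 12015
Delta = -16 * (12015) = -192240
Delta mod 37 = 12

Delta = 12 (mod 37)


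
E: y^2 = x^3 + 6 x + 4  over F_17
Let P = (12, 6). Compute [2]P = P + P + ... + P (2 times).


k = 2 = 10_2 (binary, LSB first: 01)
Double-and-add from P = (12, 6):
  bit 0 = 0: acc unchanged = O
  bit 1 = 1: acc = O + (12, 11) = (12, 11)

2P = (12, 11)


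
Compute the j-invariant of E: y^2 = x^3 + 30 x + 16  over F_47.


Delta = -16(4 a^3 + 27 b^2) mod 47 = 1
-1728 * (4 a)^3 = -1728 * (4*30)^3 mod 47 = 25
j = 25 * 1^(-1) mod 47 = 25

j = 25 (mod 47)


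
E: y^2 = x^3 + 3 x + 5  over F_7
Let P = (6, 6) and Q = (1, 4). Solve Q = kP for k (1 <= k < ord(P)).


Enumerate multiples of P until we hit Q = (1, 4):
  1P = (6, 6)
  2P = (4, 2)
  3P = (1, 4)
Match found at i = 3.

k = 3


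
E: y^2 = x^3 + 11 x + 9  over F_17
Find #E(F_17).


For each x in F_17, count y with y^2 = x^3 + 11 x + 9 mod 17:
  x = 0: RHS = 9, y in [3, 14]  -> 2 point(s)
  x = 1: RHS = 4, y in [2, 15]  -> 2 point(s)
  x = 3: RHS = 1, y in [1, 16]  -> 2 point(s)
  x = 4: RHS = 15, y in [7, 10]  -> 2 point(s)
  x = 5: RHS = 2, y in [6, 11]  -> 2 point(s)
  x = 6: RHS = 2, y in [6, 11]  -> 2 point(s)
  x = 7: RHS = 4, y in [2, 15]  -> 2 point(s)
  x = 9: RHS = 4, y in [2, 15]  -> 2 point(s)
  x = 11: RHS = 16, y in [4, 13]  -> 2 point(s)
  x = 12: RHS = 16, y in [4, 13]  -> 2 point(s)
  x = 14: RHS = 0, y in [0]  -> 1 point(s)
  x = 15: RHS = 13, y in [8, 9]  -> 2 point(s)
Affine points: 23. Add the point at infinity: total = 24.

#E(F_17) = 24


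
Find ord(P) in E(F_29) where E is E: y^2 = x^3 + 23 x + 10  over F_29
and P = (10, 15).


Compute successive multiples of P until we hit O:
  1P = (10, 15)
  2P = (25, 12)
  3P = (1, 18)
  4P = (2, 21)
  5P = (23, 2)
  6P = (26, 1)
  7P = (6, 25)
  8P = (12, 19)
  ... (continuing to 23P)
  23P = O

ord(P) = 23


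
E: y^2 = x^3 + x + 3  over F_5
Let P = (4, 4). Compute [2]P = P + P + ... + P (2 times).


k = 2 = 10_2 (binary, LSB first: 01)
Double-and-add from P = (4, 4):
  bit 0 = 0: acc unchanged = O
  bit 1 = 1: acc = O + (1, 0) = (1, 0)

2P = (1, 0)


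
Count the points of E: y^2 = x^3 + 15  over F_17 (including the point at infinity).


For each x in F_17, count y with y^2 = x^3 + 0 x + 15 mod 17:
  x = 0: RHS = 15, y in [7, 10]  -> 2 point(s)
  x = 1: RHS = 16, y in [4, 13]  -> 2 point(s)
  x = 3: RHS = 8, y in [5, 12]  -> 2 point(s)
  x = 5: RHS = 4, y in [2, 15]  -> 2 point(s)
  x = 7: RHS = 1, y in [1, 16]  -> 2 point(s)
  x = 8: RHS = 0, y in [0]  -> 1 point(s)
  x = 9: RHS = 13, y in [8, 9]  -> 2 point(s)
  x = 12: RHS = 9, y in [3, 14]  -> 2 point(s)
  x = 13: RHS = 2, y in [6, 11]  -> 2 point(s)
Affine points: 17. Add the point at infinity: total = 18.

#E(F_17) = 18


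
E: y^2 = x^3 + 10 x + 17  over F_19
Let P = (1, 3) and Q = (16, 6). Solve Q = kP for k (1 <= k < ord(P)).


Enumerate multiples of P until we hit Q = (16, 6):
  1P = (1, 3)
  2P = (18, 14)
  3P = (16, 13)
  4P = (13, 8)
  5P = (9, 0)
  6P = (13, 11)
  7P = (16, 6)
Match found at i = 7.

k = 7


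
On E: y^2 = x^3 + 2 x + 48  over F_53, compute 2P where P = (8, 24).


Doubling: s = (3 x1^2 + a) / (2 y1)
s = (3*8^2 + 2) / (2*24) mod 53 = 46
x3 = s^2 - 2 x1 mod 53 = 46^2 - 2*8 = 33
y3 = s (x1 - x3) - y1 mod 53 = 46 * (8 - 33) - 24 = 45

2P = (33, 45)


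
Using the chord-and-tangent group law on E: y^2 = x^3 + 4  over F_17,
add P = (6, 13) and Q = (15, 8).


P != Q, so use the chord formula.
s = (y2 - y1) / (x2 - x1) = (12) / (9) mod 17 = 7
x3 = s^2 - x1 - x2 mod 17 = 7^2 - 6 - 15 = 11
y3 = s (x1 - x3) - y1 mod 17 = 7 * (6 - 11) - 13 = 3

P + Q = (11, 3)


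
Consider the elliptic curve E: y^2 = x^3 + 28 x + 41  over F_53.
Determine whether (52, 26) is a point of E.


Check whether y^2 = x^3 + 28 x + 41 (mod 53) for (x, y) = (52, 26).
LHS: y^2 = 26^2 mod 53 = 40
RHS: x^3 + 28 x + 41 = 52^3 + 28*52 + 41 mod 53 = 12
LHS != RHS

No, not on the curve


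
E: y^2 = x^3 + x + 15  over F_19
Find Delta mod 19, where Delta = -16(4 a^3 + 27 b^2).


4 a^3 + 27 b^2 = 4*1^3 + 27*15^2 = 4 + 6075 = 6079
Delta = -16 * (6079) = -97264
Delta mod 19 = 16

Delta = 16 (mod 19)


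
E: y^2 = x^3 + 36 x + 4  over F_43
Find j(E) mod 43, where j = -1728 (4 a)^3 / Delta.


Delta = -16(4 a^3 + 27 b^2) mod 43 = 33
-1728 * (4 a)^3 = -1728 * (4*36)^3 mod 43 = 4
j = 4 * 33^(-1) mod 43 = 34

j = 34 (mod 43)


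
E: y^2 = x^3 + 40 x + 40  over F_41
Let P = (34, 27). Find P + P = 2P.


Doubling: s = (3 x1^2 + a) / (2 y1)
s = (3*34^2 + 40) / (2*27) mod 41 = 27
x3 = s^2 - 2 x1 mod 41 = 27^2 - 2*34 = 5
y3 = s (x1 - x3) - y1 mod 41 = 27 * (34 - 5) - 27 = 18

2P = (5, 18)


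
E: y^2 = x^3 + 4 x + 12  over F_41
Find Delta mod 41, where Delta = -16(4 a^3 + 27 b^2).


4 a^3 + 27 b^2 = 4*4^3 + 27*12^2 = 256 + 3888 = 4144
Delta = -16 * (4144) = -66304
Delta mod 41 = 34

Delta = 34 (mod 41)


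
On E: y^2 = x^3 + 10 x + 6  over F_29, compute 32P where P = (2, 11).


k = 32 = 100000_2 (binary, LSB first: 000001)
Double-and-add from P = (2, 11):
  bit 0 = 0: acc unchanged = O
  bit 1 = 0: acc unchanged = O
  bit 2 = 0: acc unchanged = O
  bit 3 = 0: acc unchanged = O
  bit 4 = 0: acc unchanged = O
  bit 5 = 1: acc = O + (5, 6) = (5, 6)

32P = (5, 6)


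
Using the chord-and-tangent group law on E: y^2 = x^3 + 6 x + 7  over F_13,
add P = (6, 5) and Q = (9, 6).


P != Q, so use the chord formula.
s = (y2 - y1) / (x2 - x1) = (1) / (3) mod 13 = 9
x3 = s^2 - x1 - x2 mod 13 = 9^2 - 6 - 9 = 1
y3 = s (x1 - x3) - y1 mod 13 = 9 * (6 - 1) - 5 = 1

P + Q = (1, 1)


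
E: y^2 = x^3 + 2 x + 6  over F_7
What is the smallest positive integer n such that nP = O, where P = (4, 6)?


Compute successive multiples of P until we hit O:
  1P = (4, 6)
  2P = (1, 3)
  3P = (3, 2)
  4P = (2, 2)
  5P = (5, 6)
  6P = (5, 1)
  7P = (2, 5)
  8P = (3, 5)
  ... (continuing to 11P)
  11P = O

ord(P) = 11


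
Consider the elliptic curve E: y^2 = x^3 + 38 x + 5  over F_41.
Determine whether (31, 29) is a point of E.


Check whether y^2 = x^3 + 38 x + 5 (mod 41) for (x, y) = (31, 29).
LHS: y^2 = 29^2 mod 41 = 21
RHS: x^3 + 38 x + 5 = 31^3 + 38*31 + 5 mod 41 = 19
LHS != RHS

No, not on the curve


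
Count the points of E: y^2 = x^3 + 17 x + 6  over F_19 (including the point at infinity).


For each x in F_19, count y with y^2 = x^3 + 17 x + 6 mod 19:
  x = 0: RHS = 6, y in [5, 14]  -> 2 point(s)
  x = 1: RHS = 5, y in [9, 10]  -> 2 point(s)
  x = 4: RHS = 5, y in [9, 10]  -> 2 point(s)
  x = 5: RHS = 7, y in [8, 11]  -> 2 point(s)
  x = 6: RHS = 1, y in [1, 18]  -> 2 point(s)
  x = 10: RHS = 17, y in [6, 13]  -> 2 point(s)
  x = 11: RHS = 4, y in [2, 17]  -> 2 point(s)
  x = 12: RHS = 0, y in [0]  -> 1 point(s)
  x = 13: RHS = 11, y in [7, 12]  -> 2 point(s)
  x = 14: RHS = 5, y in [9, 10]  -> 2 point(s)
  x = 15: RHS = 7, y in [8, 11]  -> 2 point(s)
  x = 16: RHS = 4, y in [2, 17]  -> 2 point(s)
  x = 18: RHS = 7, y in [8, 11]  -> 2 point(s)
Affine points: 25. Add the point at infinity: total = 26.

#E(F_19) = 26


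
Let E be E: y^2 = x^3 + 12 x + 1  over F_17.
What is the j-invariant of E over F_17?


Delta = -16(4 a^3 + 27 b^2) mod 17 = 3
-1728 * (4 a)^3 = -1728 * (4*12)^3 mod 17 = 8
j = 8 * 3^(-1) mod 17 = 14

j = 14 (mod 17)


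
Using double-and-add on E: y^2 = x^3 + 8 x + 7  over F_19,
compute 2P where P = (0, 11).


k = 2 = 10_2 (binary, LSB first: 01)
Double-and-add from P = (0, 11):
  bit 0 = 0: acc unchanged = O
  bit 1 = 1: acc = O + (5, 1) = (5, 1)

2P = (5, 1)


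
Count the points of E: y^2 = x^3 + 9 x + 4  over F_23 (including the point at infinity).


For each x in F_23, count y with y^2 = x^3 + 9 x + 4 mod 23:
  x = 0: RHS = 4, y in [2, 21]  -> 2 point(s)
  x = 3: RHS = 12, y in [9, 14]  -> 2 point(s)
  x = 4: RHS = 12, y in [9, 14]  -> 2 point(s)
  x = 5: RHS = 13, y in [6, 17]  -> 2 point(s)
  x = 8: RHS = 13, y in [6, 17]  -> 2 point(s)
  x = 9: RHS = 9, y in [3, 20]  -> 2 point(s)
  x = 10: RHS = 13, y in [6, 17]  -> 2 point(s)
  x = 11: RHS = 8, y in [10, 13]  -> 2 point(s)
  x = 12: RHS = 0, y in [0]  -> 1 point(s)
  x = 13: RHS = 18, y in [8, 15]  -> 2 point(s)
  x = 15: RHS = 18, y in [8, 15]  -> 2 point(s)
  x = 16: RHS = 12, y in [9, 14]  -> 2 point(s)
  x = 18: RHS = 18, y in [8, 15]  -> 2 point(s)
  x = 21: RHS = 1, y in [1, 22]  -> 2 point(s)
Affine points: 27. Add the point at infinity: total = 28.

#E(F_23) = 28


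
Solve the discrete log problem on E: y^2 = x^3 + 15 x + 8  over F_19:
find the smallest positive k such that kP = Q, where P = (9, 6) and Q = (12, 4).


Enumerate multiples of P until we hit Q = (12, 4):
  1P = (9, 6)
  2P = (12, 15)
  3P = (7, 0)
  4P = (12, 4)
Match found at i = 4.

k = 4


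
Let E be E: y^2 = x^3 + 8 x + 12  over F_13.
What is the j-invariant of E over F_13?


Delta = -16(4 a^3 + 27 b^2) mod 13 = 2
-1728 * (4 a)^3 = -1728 * (4*8)^3 mod 13 = 8
j = 8 * 2^(-1) mod 13 = 4

j = 4 (mod 13)
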